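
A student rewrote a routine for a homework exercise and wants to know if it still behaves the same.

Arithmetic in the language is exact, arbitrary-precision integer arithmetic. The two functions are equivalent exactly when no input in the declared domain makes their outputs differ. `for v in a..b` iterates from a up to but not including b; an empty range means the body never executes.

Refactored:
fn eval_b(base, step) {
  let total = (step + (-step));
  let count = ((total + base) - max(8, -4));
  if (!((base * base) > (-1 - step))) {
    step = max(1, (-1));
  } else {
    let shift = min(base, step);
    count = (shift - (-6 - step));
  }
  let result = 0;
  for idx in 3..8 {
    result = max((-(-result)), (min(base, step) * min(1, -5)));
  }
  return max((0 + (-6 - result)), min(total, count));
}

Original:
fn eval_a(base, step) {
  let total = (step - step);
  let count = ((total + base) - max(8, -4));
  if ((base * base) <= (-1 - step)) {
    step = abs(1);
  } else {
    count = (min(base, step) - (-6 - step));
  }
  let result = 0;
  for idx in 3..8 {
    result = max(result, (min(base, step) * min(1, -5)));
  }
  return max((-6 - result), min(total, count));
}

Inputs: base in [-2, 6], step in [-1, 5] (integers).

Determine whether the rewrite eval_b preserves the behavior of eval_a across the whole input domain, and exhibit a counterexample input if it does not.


Differences: statement counts differ; also boolean connective usage differs; also comparison usage differs; also constant usage differs; also local variable names differ; also min/max/abs usage differs; also arithmetic usage differs — yet all 63 inputs agree.
verdict: equivalent


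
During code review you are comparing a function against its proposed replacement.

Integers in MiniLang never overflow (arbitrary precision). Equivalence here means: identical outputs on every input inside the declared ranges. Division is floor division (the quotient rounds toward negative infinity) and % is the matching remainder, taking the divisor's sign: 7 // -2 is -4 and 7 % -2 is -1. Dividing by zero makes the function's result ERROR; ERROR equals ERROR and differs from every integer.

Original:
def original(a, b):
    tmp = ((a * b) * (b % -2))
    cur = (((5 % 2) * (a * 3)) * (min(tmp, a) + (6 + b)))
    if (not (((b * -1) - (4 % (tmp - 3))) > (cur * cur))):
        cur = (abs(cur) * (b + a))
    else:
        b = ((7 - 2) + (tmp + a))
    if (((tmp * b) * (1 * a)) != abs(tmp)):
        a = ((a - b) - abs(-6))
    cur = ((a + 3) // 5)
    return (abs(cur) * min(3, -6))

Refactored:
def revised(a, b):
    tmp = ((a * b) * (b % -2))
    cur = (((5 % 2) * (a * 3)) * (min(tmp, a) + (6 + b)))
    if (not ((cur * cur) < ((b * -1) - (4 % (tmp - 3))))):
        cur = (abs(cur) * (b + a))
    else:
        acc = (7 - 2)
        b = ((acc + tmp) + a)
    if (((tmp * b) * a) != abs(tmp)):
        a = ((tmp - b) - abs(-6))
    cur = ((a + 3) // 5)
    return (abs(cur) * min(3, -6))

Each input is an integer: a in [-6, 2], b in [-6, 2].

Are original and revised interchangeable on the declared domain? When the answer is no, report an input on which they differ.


At a=-6, b=-5: original gives -6, revised gives -36.
verdict: not equivalent; witness: a=-6, b=-5


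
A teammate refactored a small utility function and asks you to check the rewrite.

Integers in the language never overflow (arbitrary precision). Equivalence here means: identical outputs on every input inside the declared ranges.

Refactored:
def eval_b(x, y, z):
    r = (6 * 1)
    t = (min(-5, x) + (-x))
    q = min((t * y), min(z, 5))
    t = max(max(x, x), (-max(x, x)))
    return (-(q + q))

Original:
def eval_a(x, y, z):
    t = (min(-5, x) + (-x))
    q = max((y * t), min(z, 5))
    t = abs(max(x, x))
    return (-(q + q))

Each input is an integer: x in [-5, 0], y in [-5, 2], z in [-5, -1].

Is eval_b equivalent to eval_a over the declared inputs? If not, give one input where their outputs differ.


Input x=-5, y=-5, z=-5: 0 from eval_a versus 10 from eval_b.
verdict: not equivalent; witness: x=-5, y=-5, z=-5


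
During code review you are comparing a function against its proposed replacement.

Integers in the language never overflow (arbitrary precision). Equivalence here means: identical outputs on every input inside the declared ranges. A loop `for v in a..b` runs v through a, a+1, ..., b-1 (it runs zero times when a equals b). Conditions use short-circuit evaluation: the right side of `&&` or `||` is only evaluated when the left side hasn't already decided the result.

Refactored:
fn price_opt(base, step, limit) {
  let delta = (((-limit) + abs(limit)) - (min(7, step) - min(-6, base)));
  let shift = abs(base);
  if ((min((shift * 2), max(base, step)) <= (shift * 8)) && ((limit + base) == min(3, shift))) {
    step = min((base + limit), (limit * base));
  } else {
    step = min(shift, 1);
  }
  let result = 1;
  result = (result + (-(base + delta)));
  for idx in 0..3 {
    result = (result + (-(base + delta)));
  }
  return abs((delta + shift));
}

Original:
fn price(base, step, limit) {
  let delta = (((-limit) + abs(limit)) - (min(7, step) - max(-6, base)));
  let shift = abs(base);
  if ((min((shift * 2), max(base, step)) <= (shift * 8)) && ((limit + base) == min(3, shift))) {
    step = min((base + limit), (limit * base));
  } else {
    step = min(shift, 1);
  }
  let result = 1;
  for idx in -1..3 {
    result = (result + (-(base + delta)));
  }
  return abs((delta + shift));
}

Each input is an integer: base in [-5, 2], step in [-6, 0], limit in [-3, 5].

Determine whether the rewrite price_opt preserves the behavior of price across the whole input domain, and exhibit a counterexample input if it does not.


Try base=-5, step=-6, limit=-3.
price: delta=7, then shift=5, then ((min((shift * 2), max(base, step)) <= (shift * 8)) && ((limit + base) == min(3, shift))) is false, then step=1, then result=1, then (idx=-1), then result=-1, then (idx=0), then result=-3, then (idx=1), then result=-5, then (idx=2), then result=-7, then returns 12
price_opt: delta=6, then shift=5, then ((min((shift * 2), max(base, step)) <= (shift * 8)) && ((limit + base) == min(3, shift))) is false, then step=1, then result=1, then result=0, then (idx=0), then result=-1, then (idx=1), then result=-2, then (idx=2), then result=-3, then returns 11
12 and 11 differ, so these are not the same function on this domain.
verdict: not equivalent; witness: base=-5, step=-6, limit=-3


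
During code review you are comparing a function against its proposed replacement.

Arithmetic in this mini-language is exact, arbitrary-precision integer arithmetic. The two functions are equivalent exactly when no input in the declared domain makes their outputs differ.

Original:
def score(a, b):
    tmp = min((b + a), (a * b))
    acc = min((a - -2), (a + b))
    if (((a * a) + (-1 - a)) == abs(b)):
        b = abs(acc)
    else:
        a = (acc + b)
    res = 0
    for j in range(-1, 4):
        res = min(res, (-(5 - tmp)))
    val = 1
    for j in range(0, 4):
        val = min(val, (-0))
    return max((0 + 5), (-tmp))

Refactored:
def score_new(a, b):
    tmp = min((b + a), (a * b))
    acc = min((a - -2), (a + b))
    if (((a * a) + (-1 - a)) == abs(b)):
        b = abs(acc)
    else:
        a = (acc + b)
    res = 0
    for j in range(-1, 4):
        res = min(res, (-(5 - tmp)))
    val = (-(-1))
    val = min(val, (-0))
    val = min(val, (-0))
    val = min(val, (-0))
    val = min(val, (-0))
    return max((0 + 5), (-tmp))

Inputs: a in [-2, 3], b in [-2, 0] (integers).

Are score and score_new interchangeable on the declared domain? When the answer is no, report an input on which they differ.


The two versions differ — the changes include constant usage differs; min/max/abs usage differs; statement counts differ; loop structure differs.
Tracing a=0, b=-2: score: tmp=-2, then acc=-2, then (((a * a) + (-1 - a)) == abs(b)) is false, then a=-4, then res=0, then (j=-1), then res=-7, then (j=0), then res=-7, then (j=1), then res=-7, then (j=2), then res=-7, then (j=3), then res=-7, then val=1, then (j=0), then val=0, then (j=1), then val=0, then (j=2), then val=0, then (j=3), then val=0, then returns 5 | score_new: tmp=-2, then acc=-2, then (((a * a) + (-1 - a)) == abs(b)) is false, then a=-4, then res=0, then (j=-1), then res=-7, then (j=0), then res=-7, then (j=1), then res=-7, then (j=2), then res=-7, then (j=3), then res=-7, then val=1, then val=0, then val=0, then val=0, then val=0, then returns 5 — matching result 5.
Sweeping the whole domain (18 inputs) finds no disagreement.
verdict: equivalent


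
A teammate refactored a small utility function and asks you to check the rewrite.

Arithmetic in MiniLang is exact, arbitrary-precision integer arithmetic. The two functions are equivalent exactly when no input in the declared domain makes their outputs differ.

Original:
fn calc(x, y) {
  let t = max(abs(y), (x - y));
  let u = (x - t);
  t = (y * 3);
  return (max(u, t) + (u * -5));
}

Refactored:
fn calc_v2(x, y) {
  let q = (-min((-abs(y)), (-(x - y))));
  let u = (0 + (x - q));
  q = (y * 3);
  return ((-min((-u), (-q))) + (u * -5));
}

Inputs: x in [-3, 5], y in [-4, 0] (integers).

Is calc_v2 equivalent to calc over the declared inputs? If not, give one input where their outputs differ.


The two are interchangeable: constant usage differs; also local variable names differ; also min/max/abs usage differs; also arithmetic usage differs, and every declared input agrees.
One worked example (x=4, y=-1) — calc: t := 5 | u := -1 | t := -3 | result 4; calc_v2: q := 5 | u := -1 | q := -3 | result 4; agreement on 4.
An exhaustive pass over the 45 declared inputs shows identical outputs.
verdict: equivalent


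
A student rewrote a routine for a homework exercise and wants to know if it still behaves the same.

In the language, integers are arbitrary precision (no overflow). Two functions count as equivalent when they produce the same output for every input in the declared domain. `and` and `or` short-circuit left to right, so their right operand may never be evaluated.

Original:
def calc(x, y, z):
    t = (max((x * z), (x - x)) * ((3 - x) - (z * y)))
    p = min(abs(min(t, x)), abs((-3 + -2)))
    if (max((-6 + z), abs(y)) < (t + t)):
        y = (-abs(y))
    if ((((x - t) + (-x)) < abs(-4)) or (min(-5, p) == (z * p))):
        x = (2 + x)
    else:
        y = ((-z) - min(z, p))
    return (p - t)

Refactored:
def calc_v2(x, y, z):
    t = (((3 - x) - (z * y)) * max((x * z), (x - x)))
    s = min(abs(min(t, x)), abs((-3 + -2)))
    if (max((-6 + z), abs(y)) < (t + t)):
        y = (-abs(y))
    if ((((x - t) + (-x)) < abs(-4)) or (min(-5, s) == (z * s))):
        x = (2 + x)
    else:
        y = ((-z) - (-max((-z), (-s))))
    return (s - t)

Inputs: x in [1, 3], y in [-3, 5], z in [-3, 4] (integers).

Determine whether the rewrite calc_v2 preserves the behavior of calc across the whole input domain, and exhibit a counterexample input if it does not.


Equivalent — the differences include min/max/abs usage differs; also local variable names differ, yet no declared input distinguishes the two.
Spot check at x=2, y=-1, z=3 — calc: t becomes 24; next p becomes 2; next (max((-6 + z), abs(y)) < (t + t)) evaluates to true; next y becomes -1; next ((((x - t) + (-x)) < abs(-4)) or (min(-5, p) == (z * p))) evaluates to true; next x becomes 4; next final value -22. calc_v2: t becomes 24; next s becomes 2; next (max((-6 + z), abs(y)) < (t + t)) evaluates to true; next y becomes -1; next ((((x - t) + (-x)) < abs(-4)) or (min(-5, s) == (z * s))) evaluates to true; next x becomes 4; next final value -22. Both give -22.
Sweeping the whole domain (216 inputs) finds no disagreement.
verdict: equivalent


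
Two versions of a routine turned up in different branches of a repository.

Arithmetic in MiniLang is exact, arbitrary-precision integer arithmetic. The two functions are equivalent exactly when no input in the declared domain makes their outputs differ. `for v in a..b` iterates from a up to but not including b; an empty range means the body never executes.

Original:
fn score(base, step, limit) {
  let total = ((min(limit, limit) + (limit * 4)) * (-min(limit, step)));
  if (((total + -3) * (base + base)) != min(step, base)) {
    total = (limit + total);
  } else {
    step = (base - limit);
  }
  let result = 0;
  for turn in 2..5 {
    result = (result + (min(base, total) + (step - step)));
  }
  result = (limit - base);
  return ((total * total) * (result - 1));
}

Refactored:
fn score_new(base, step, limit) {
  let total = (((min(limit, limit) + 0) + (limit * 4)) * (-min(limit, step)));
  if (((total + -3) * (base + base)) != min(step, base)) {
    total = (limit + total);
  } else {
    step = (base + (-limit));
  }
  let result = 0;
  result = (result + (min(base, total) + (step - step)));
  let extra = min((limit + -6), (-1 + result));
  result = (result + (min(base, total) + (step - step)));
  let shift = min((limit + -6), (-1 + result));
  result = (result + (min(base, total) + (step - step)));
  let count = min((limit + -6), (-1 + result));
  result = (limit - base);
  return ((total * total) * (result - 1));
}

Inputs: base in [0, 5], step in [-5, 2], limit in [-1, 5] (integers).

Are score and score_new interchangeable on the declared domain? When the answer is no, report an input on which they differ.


Reading the diff, among the changes: arithmetic usage differs, plus constant usage differs, plus min/max/abs usage differs, plus local variable names differ, plus statement counts differ, plus loop structure differs.
Spot check at base=5, step=-2, limit=4 — score: total = 40; (((total + -3) * (base + base)) != min(step, base)) -> true; total = 44; result = 0; [turn=2]; result = 5; [turn=3]; result = 10; [turn=4]; result = 15; result = -1; return -3872. score_new: total = 40; (((total + -3) * (base + base)) != min(step, base)) -> true; total = 44; result = 0; result = 5; extra = -2; result = 10; shift = -2; result = 15; count = -2; result = -1; return -3872. Both give -3872.
Across all 336 domain points the two functions coincide.
verdict: equivalent


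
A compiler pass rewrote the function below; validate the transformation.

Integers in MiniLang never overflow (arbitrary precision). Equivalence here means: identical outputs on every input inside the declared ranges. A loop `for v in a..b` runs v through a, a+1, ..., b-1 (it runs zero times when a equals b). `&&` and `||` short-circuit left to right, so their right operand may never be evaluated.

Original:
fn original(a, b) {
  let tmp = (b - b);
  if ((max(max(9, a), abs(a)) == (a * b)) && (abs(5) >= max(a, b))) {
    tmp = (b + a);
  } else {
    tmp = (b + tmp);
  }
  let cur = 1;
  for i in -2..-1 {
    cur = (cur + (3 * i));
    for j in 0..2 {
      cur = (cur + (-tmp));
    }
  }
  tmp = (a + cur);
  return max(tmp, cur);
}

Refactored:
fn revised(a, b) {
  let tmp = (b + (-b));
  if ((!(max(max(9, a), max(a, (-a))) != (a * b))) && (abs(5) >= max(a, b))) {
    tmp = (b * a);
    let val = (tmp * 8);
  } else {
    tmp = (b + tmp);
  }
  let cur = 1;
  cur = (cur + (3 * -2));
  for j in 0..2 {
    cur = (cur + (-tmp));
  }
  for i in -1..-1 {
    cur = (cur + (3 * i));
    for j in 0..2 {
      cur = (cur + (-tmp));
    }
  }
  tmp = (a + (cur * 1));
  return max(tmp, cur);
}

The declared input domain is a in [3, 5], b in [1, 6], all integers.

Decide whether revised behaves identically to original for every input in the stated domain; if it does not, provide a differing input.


Run the pair on a=3, b=3.
original: tmp becomes 0; next ((max(max(9, a), abs(a)) == (a * b)) && (abs(5) >= max(a, b))) evaluates to true; next tmp becomes 6; next cur becomes 1; next at i=-2:; next cur becomes -5; next at j=0:; next cur becomes -11; next at j=1:; next cur becomes -17; next tmp becomes -14; next final value -14
revised: tmp becomes 0; next ((!(max(max(9, a), max(a, (-a))) != (a * b))) && (abs(5) >= max(a, b))) evaluates to true; next tmp becomes 9; next val becomes 72; next cur becomes 1; next cur becomes -5; next at j=0:; next cur becomes -14; next at j=1:; next cur becomes -23; next i never enters its loop body; next tmp becomes -20; next final value -20
-14 against -20: the behavior changed.
verdict: not equivalent; witness: a=3, b=3


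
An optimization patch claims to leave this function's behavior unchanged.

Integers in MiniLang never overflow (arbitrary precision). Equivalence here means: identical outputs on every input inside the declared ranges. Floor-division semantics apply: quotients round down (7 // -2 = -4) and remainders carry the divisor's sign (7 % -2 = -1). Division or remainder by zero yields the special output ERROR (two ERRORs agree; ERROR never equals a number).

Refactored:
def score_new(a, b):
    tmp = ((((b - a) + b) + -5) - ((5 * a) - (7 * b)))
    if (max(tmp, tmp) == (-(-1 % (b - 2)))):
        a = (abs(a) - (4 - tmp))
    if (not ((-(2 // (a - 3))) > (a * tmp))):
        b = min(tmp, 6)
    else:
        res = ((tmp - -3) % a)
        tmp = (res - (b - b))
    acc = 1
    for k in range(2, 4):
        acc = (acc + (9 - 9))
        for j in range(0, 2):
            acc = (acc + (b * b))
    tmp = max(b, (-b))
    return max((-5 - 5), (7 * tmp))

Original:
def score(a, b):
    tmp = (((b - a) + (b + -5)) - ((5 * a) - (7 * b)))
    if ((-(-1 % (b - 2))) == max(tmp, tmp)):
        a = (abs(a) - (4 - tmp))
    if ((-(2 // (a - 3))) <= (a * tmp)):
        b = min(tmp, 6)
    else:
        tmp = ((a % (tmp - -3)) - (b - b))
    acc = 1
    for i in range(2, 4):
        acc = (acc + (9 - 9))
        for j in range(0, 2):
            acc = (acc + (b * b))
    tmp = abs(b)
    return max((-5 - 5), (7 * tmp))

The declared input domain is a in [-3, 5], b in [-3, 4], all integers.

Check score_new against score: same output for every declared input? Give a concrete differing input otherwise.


These are not equivalent — on a=0, b=-3 the outputs split (21 vs ERROR).
score: tmp=-32, then ((-(-1 % (b - 2))) == max(tmp, tmp)) is false, then ((-(2 // (a - 3))) <= (a * tmp)) is false, then tmp=0, then acc=1, then (i=2), then acc=1, then (j=0), then acc=10, then (j=1), then acc=19, then (i=3), then acc=19, then (j=0), then acc=28, then (j=1), then acc=37, then tmp=3, then returns 21
score_new: tmp=-32, then (max(tmp, tmp) == (-(-1 % (b - 2)))) is false, then (not ((-(2 // (a - 3))) > (a * tmp))) is false, then a zero divisor aborts: ERROR
verdict: not equivalent; witness: a=0, b=-3


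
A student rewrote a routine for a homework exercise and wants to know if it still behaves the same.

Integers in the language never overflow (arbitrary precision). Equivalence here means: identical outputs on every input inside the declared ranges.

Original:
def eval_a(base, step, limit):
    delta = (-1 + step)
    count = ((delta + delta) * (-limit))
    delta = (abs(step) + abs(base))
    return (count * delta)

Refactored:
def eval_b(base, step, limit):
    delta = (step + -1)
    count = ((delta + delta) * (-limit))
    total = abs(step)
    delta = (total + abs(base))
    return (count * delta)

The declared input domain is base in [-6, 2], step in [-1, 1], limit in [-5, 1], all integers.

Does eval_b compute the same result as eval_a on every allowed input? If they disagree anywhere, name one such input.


Behavior is preserved: although local variable names differ, and statement counts differ, the outputs never diverge.
One worked example (base=-4, step=1, limit=-2) — eval_a: delta = 0; count = 0; delta = 5; return 0; eval_b: delta = 0; count = 0; total = 1; delta = 5; return 0; agreement on 0.
Sweeping the whole domain (189 inputs) finds no disagreement.
verdict: equivalent


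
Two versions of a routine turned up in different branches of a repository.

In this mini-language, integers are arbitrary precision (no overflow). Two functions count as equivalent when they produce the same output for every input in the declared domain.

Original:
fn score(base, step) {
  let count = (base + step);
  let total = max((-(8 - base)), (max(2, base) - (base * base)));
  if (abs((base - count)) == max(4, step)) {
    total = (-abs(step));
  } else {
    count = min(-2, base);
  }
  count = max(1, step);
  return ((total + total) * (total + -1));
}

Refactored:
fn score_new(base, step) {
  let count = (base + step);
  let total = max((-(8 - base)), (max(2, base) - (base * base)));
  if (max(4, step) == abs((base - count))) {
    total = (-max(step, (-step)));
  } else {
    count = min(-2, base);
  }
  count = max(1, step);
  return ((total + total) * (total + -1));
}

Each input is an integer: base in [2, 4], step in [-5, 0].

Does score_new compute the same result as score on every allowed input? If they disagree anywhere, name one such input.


Changes here: min/max/abs usage differs; the full 18-point sweep finds no disagreement.
verdict: equivalent


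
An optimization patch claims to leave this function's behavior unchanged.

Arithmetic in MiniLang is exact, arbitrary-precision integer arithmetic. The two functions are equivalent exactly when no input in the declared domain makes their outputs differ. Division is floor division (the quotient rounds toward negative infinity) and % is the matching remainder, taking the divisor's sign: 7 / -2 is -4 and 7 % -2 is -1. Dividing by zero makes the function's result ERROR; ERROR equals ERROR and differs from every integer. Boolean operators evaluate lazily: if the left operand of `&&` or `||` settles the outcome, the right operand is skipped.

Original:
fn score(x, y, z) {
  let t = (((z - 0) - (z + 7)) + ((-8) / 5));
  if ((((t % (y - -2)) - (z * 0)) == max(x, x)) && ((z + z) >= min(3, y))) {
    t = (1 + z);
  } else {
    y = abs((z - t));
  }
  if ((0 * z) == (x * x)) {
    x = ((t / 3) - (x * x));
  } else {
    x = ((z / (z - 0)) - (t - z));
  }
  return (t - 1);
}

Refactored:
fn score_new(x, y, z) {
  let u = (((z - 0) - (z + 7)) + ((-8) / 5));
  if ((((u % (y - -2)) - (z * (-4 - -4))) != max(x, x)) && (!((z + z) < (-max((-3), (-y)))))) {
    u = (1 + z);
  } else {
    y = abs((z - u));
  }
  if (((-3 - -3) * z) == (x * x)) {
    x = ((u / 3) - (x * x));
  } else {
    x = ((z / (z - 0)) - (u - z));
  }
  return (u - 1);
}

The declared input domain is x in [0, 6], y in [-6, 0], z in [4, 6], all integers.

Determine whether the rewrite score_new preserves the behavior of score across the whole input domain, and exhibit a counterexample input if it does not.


Consider the input x=0, y=-6, z=4.
score: t=-9, then ((((t % (y - -2)) - (z * 0)) == max(x, x)) && ((z + z) >= min(3, y))) is false, then y=13, then ((0 * z) == (x * x)) is true, then x=-3, then returns -10
score_new: u=-9, then ((((u % (y - -2)) - (z * (-4 - -4))) != max(x, x)) && (!((z + z) < (-max((-3), (-y)))))) is true, then u=5, then (((-3 - -3) * z) == (x * x)) is true, then x=1, then returns 4
-10 != 4, so the rewrite changes behavior.
verdict: not equivalent; witness: x=0, y=-6, z=4


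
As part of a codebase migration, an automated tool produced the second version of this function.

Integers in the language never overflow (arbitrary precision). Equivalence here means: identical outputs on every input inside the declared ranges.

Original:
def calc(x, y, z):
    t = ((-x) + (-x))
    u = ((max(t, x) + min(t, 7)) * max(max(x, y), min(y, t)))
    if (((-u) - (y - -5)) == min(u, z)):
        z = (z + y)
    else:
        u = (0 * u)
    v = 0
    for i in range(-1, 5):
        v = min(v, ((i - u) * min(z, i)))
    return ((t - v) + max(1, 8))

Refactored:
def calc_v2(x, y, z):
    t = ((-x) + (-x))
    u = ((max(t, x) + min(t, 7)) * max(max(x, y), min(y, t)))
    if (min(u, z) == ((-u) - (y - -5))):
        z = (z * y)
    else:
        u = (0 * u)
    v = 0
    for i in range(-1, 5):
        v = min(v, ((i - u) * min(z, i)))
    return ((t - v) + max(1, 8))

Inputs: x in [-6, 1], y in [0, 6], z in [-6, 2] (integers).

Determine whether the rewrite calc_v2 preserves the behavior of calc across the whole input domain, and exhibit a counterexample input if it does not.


Take x=-6, y=0, z=-5.
calc: t := 12 | u := 0 | (((-u) - (y - -5)) == min(u, z)): true | z := -5 | v := 0 | iter i=-1: | v := 0 | iter i=0: | v := 0 | iter i=1: | v := -5 | iter i=2: | v := -10 | iter i=3: | v := -15 | iter i=4: | v := -20 | result 40
calc_v2: t := 12 | u := 0 | (min(u, z) == ((-u) - (y - -5))): true | z := 0 | v := 0 | iter i=-1: | v := 0 | iter i=0: | v := 0 | iter i=1: | v := 0 | iter i=2: | v := 0 | iter i=3: | v := 0 | iter i=4: | v := 0 | result 20
40 != 20, so the rewrite changes behavior.
verdict: not equivalent; witness: x=-6, y=0, z=-5


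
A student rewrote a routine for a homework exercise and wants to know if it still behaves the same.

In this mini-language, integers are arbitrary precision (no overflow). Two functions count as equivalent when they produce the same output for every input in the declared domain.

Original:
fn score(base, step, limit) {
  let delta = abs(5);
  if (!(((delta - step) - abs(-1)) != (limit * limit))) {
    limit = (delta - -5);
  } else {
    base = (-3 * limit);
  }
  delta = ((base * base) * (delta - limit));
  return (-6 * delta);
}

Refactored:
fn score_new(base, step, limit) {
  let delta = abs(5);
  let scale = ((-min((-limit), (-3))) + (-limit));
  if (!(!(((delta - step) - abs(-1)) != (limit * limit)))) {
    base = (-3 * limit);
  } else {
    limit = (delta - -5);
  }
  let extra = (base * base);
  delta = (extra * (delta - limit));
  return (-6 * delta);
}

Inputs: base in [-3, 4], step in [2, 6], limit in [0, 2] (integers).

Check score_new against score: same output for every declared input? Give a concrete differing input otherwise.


One difference looks behavioral, but it never changes the outcome for any declared input; all 120 inputs agree.
verdict: equivalent


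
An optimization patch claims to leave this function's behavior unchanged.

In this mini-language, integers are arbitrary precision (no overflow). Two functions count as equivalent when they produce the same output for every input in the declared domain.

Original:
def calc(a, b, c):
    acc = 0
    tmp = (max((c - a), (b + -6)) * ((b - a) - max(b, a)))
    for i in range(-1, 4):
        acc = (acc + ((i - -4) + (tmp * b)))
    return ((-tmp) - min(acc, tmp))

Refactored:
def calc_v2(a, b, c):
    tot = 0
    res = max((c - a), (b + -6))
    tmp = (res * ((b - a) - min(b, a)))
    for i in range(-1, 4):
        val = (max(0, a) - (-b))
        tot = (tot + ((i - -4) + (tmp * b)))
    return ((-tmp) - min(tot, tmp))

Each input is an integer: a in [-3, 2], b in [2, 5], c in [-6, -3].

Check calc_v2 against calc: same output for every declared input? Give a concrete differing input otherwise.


Not equivalent: a=-3, b=2, c=-6 separates them (74 vs 239).
calc: acc becomes 0; next tmp becomes -9; next at i=-1:; next acc becomes -15; next at i=0:; next acc becomes -29; next at i=1:; next acc becomes -42; next at i=2:; next acc becomes -54; next at i=3:; next acc becomes -65; next final value 74
calc_v2: tot becomes 0; next res becomes -3; next tmp becomes -24; next at i=-1:; next val becomes 2; next tot becomes -45; next at i=0:; next val becomes 2; next tot becomes -89; next at i=1:; next val becomes 2; next tot becomes -132; next at i=2:; next val becomes 2; next tot becomes -174; next at i=3:; next val becomes 2; next tot becomes -215; next final value 239
verdict: not equivalent; witness: a=-3, b=2, c=-6


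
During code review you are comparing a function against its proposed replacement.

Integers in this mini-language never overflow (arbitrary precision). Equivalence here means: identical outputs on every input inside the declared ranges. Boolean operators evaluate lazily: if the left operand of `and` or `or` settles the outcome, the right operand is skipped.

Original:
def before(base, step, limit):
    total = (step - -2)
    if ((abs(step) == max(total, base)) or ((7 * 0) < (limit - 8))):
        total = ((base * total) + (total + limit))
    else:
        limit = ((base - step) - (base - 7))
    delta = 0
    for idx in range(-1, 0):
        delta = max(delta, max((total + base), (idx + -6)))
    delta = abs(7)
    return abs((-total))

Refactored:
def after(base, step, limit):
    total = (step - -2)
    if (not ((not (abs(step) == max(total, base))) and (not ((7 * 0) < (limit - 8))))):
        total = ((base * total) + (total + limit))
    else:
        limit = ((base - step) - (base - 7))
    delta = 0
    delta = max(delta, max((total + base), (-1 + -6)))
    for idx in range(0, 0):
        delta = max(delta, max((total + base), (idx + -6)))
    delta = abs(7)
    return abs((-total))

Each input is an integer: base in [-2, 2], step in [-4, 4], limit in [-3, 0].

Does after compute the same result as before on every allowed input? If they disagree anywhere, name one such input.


Although loop structure differs, plus constant usage differs, plus statement counts differ, plus arithmetic usage differs, plus boolean connective usage differs, plus min/max/abs usage differs, 180/180 inputs agree.
verdict: equivalent


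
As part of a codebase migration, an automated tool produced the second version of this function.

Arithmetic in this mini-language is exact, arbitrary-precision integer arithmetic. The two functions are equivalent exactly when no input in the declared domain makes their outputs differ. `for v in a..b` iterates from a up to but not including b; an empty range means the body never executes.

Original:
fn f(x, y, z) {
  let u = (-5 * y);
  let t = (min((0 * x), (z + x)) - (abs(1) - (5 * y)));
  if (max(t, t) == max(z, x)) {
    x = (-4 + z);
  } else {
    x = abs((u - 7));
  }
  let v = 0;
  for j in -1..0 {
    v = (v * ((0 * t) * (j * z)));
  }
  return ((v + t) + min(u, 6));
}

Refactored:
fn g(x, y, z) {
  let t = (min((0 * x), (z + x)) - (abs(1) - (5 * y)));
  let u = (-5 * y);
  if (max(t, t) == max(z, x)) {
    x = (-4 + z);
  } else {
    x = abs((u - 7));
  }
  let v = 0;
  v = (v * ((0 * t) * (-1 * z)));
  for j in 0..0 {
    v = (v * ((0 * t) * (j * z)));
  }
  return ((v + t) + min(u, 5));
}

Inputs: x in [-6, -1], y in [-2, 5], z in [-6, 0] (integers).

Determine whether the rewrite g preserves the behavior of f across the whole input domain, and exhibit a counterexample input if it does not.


The rewrite breaks on x=-6, y=-2, z=-6, where the results are -17 and -18.
f: u := 10 | t := -23 | (max(t, t) == max(z, x)): false | x := 3 | v := 0 | iter j=-1: | v := 0 | result -17
g: t := -23 | u := 10 | (max(t, t) == max(z, x)): false | x := 3 | v := 0 | v := 0 | loop over j: empty range | result -18
verdict: not equivalent; witness: x=-6, y=-2, z=-6


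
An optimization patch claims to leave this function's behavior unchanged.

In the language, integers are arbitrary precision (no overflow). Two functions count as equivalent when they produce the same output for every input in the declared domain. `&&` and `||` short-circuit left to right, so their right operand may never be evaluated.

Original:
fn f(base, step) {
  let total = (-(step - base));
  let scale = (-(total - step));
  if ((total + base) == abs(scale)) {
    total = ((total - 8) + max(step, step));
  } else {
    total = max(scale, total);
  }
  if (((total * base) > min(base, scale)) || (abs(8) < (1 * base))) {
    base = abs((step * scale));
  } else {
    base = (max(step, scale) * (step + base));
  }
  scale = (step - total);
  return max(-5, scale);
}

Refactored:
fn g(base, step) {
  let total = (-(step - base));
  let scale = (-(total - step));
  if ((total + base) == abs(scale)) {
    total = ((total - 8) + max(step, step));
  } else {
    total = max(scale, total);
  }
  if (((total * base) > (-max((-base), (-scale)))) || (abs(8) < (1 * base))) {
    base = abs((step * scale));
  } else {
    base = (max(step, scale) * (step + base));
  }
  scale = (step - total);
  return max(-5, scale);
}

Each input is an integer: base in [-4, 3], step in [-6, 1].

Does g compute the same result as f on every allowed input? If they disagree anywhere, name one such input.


Side by side, the visible changes include: min/max/abs usage differs.
As a probe, take base=-3, step=-1: f runs total becomes -2; next scale becomes 1; next ((total + base) == abs(scale)) evaluates to false; next total becomes 1; next (((total * base) > min(base, scale)) || (abs(8) < (1 * base))) evaluates to false; next base becomes -4; next scale becomes -2; next final value -2; g runs total becomes -2; next scale becomes 1; next ((total + base) == abs(scale)) evaluates to false; next total becomes 1; next (((total * base) > (-max((-base), (-scale)))) || (abs(8) < (1 * base))) evaluates to false; next base becomes -4; next scale becomes -2; next final value -2; both end at -2.
An exhaustive pass over the 64 declared inputs shows identical outputs.
verdict: equivalent


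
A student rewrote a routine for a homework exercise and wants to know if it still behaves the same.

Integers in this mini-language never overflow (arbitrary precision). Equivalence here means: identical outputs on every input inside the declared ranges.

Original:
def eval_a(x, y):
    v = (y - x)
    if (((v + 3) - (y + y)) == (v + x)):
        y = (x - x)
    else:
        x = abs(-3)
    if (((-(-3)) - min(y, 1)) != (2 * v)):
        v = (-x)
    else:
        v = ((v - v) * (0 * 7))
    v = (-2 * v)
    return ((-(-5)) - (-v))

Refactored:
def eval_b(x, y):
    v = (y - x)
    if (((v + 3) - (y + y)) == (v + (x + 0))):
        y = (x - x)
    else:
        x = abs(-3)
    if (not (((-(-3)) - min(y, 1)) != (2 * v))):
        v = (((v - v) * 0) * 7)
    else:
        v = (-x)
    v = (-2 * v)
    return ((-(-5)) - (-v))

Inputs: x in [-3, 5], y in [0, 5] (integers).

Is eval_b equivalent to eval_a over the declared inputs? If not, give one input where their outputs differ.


Comparing the listings, the differences include: arithmetic usage differs, plus boolean connective usage differs, plus constant usage differs.
Tracing x=1, y=4: eval_a: v = 3; (((v + 3) - (y + y)) == (v + x)) -> false; x = 3; (((-(-3)) - min(y, 1)) != (2 * v)) -> true; v = -3; v = 6; return 11 | eval_b: v = 3; (((v + 3) - (y + y)) == (v + (x + 0))) -> false; x = 3; (not (((-(-3)) - min(y, 1)) != (2 * v))) -> false; v = -3; v = 6; return 11 — matching result 11.
Checked all 54 inputs in the declared domain: the outputs agree on every one.
verdict: equivalent


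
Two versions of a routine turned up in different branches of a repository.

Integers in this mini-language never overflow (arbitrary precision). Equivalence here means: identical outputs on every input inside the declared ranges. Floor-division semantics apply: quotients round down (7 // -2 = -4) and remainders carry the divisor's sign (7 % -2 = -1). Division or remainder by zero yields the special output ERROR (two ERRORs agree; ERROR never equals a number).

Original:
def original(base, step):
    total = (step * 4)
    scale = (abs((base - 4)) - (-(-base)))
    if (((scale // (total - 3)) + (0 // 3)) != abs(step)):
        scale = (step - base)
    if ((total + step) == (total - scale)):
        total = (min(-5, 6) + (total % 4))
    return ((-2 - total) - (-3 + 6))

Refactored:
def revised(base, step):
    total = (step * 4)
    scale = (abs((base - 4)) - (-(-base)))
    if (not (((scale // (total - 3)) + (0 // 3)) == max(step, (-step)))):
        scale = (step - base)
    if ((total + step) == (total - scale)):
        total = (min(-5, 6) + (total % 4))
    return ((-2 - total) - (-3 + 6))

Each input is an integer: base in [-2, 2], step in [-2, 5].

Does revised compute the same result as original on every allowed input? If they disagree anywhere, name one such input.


This is a faithful refactor — boolean connective usage differs, min/max/abs usage differs, comparison usage differs, but the computed results match everywhere.
Spot check at base=2, step=-2 — original: total := -8 | scale := 0 | (((scale // (total - 3)) + (0 // 3)) != abs(step)): true | scale := -4 | ((total + step) == (total - scale)): false | result 3. revised: total := -8 | scale := 0 | (not (((scale // (total - 3)) + (0 // 3)) == max(step, (-step)))): true | scale := -4 | ((total + step) == (total - scale)): false | result 3. Both give 3.
Across all 40 domain points the two functions coincide.
verdict: equivalent


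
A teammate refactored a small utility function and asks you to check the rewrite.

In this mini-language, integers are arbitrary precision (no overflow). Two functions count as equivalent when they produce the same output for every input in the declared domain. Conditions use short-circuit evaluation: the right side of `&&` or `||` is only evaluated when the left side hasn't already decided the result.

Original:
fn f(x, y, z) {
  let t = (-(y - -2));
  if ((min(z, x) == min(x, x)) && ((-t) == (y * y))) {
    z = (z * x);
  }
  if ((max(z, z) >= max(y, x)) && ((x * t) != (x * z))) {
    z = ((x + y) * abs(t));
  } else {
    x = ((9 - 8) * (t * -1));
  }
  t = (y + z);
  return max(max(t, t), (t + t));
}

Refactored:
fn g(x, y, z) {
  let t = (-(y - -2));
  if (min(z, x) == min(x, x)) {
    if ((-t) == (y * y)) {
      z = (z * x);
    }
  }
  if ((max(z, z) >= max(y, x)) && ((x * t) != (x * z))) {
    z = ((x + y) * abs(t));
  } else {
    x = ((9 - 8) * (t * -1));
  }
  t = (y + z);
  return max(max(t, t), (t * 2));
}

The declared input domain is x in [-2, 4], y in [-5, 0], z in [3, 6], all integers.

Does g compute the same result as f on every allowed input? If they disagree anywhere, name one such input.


This is a faithful refactor — boolean connective usage differs; arithmetic usage differs; branching structure differs; statement counts differ; constant usage differs, but the computed results match everywhere.
Spot check at x=-1, y=-2, z=6 — f: t = 0; ((min(z, x) == min(x, x)) && ((-t) == (y * y))) -> false; ((max(z, z) >= max(y, x)) && ((x * t) != (x * z))) -> true; z = 0; t = -2; return -2. g: t = 0; (min(z, x) == min(x, x)) -> true; ((-t) == (y * y)) -> false; ((max(z, z) >= max(y, x)) && ((x * t) != (x * z))) -> true; z = 0; t = -2; return -2. Both give -2.
An exhaustive pass over the 168 declared inputs shows identical outputs.
verdict: equivalent


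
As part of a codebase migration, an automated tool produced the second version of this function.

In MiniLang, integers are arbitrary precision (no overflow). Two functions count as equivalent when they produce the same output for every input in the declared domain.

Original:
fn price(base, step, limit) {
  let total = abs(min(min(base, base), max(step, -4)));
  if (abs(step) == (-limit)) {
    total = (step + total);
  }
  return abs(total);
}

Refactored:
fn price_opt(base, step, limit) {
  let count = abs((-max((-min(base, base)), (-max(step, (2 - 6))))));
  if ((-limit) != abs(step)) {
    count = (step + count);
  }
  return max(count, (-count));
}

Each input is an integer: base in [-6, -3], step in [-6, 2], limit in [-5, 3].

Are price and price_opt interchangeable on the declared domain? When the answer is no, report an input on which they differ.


Take base=-6, step=-6, limit=-5.
price: total := 6 | (abs(step) == (-limit)): false | result 6
price_opt: count := 6 | ((-limit) != abs(step)): true | count := 0 | result 0
6 != 0, so the rewrite changes behavior.
verdict: not equivalent; witness: base=-6, step=-6, limit=-5


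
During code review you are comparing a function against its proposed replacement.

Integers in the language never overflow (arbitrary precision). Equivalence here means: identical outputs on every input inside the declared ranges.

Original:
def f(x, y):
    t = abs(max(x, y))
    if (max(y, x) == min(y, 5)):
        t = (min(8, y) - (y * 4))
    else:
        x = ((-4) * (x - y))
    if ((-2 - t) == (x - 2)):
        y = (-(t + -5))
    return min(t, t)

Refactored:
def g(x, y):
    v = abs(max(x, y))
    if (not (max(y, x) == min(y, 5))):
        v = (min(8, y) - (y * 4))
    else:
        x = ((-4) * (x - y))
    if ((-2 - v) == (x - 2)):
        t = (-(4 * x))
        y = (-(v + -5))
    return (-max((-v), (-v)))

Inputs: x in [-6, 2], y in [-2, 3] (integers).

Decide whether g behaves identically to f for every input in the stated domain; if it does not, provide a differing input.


Run the pair on x=-6, y=-2.
f: t=2, then (max(y, x) == min(y, 5)) is true, then t=6, then ((-2 - t) == (x - 2)) is true, then y=-1, then returns 6
g: v=2, then (not (max(y, x) == min(y, 5))) is false, then x=16, then ((-2 - v) == (x - 2)) is false, then returns 2
6 vs 2 — the two versions disagree here.
verdict: not equivalent; witness: x=-6, y=-2
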